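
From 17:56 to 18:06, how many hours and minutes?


End time in minutes: 18×60 + 6 = 1086
Start time in minutes: 17×60 + 56 = 1076
Difference = 1086 - 1076 = 10 minutes
= 0 hours 10 minutes

0h 10m


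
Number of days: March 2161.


Month: March (month 3)
March has 31 days

31 days


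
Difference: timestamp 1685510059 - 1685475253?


Difference = 1685510059 - 1685475253 = 34806 seconds
In hours: 34806 / 3600 ≈ 9.7
In days: 34806 / 86400 ≈ 0.40

34806 seconds (9.7 hours / 0.40 days)


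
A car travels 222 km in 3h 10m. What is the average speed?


70.1 km/h

Distance: 222 km
Time: 3h 10m = 190 min = 190/60 = 19/6 hours
Speed = 222 ÷ (19/6) = 222 × 6 / 19 = 1332/19 ≈ 70.1 km/h


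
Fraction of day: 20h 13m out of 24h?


0.8424 (84.24%)

Total minutes: 20×60 + 13 = 1213
Day = 24×60 = 1440 minutes
Fraction = 1213/1440 ≈ 0.8424
As a percentage: 1213/1440 × 100 ≈ 84.24%


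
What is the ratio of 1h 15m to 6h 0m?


Duration 1: 75 minutes
Duration 2: 360 minutes
Ratio = 75:360
GCD = 15
Simplified = 5:24
As a decimal: 5/24 ≈ 0.21

5:24 (0.21)


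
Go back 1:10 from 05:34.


04:24

Start: 334 minutes from midnight
Subtract: 70 minutes
Remaining: 334 - 70 = 264
Hours: 4, Minutes: 24


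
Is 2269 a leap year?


No

Rules: divisible by 4 AND (not by 100 OR by 400)
2269 ÷ 4 = 567 remainder 1 → not divisible by 4
Not divisible by 4 → not a leap year


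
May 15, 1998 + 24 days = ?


Start: May 15, 1998
Add 24 days
May 15 → June 1: 31 - 15 + 1 = 17 days (24 - 17 = 7 left)
June 1 + 7 = June 8, 1998

June 8, 1998


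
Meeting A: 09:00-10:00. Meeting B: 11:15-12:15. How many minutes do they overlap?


Meeting A: 540-600 (in minutes from midnight)
Meeting B: 675-735
Overlap start = max(540, 675) = 675
Overlap end = min(600, 735) = 600
Overlap = max(0, 600 - 675) = 0 min

0 minutes


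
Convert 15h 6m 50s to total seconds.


Hours: 15 × 3600 = 54000
Minutes: 6 × 60 = 360
Seconds: 50
Total = 54000 + 360 + 50 = 54410

54410 seconds


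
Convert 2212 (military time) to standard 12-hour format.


Hour: 22
22 - 12 = 10 → PM

10:12 PM


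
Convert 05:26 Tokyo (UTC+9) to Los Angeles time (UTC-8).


12:26 (previous day)

Time difference = UTC-8 - UTC+9 = -17 hours
New hour = (5 -17) mod 24
= -12 mod 24 = 12
Minutes unchanged → 12:26; -12 < 0 → previous day


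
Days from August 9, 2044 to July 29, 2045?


From August 9, 2044 to July 29, 2045
Rest of August 2044: 31 - 9 = 22
Full months: September 30, October 31, November 30, December 31, January 31, February 2045 28, March 31, April 30, May 31, June 30
Days into July 2045: 29
Total = 22 + 30 + 31 + 30 + 31 + 31 + 28 + 31 + 30 + 31 + 30 + 29 = 354 days

354 days


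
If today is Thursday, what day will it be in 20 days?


Wednesday

Start: Thursday (index 3)
(3 + 20) mod 7
= 23 mod 7
= 2
Index 2 → Wednesday


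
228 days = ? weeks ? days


32 weeks 4 days

Weeks: 228 ÷ 7 = 32 remainder 4


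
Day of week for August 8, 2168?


Zeller's congruence:
q=8, m=8, k=68, j=21
h = (8 + ⌊13×9/5⌋ + 68 + ⌊68/4⌋ + ⌊21/4⌋ - 2×21) mod 7
= (8 + 23 + 68 + 17 + 5 - 42) mod 7
= 79 mod 7 = 2
h=2 → Monday

Monday


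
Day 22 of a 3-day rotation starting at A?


Shift A

Shifts: A, B, C
Start: A (index 0)
Day 22: (0 + 22 - 1) mod 3
= 21 mod 3
= 0
Index 0 → shift A


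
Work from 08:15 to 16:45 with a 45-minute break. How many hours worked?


Total time = (16×60+45) - (8×60+15)
= 1005 - 495 = 510 min
Minus break: 510 - 45 = 465 min
= 7h 45m

7h 45m (465 minutes)


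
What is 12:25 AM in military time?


Input: 12:25 AM
12 AM → 00 (midnight)

00:25


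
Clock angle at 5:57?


163.5°

Hour hand = 5×30 + 57×0.5 = 178.5°
Minute hand = 57×6 = 342°
Difference = |178.5 - 342| = 163.5°


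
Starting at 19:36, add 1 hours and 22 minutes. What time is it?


20:58

Start: 1176 minutes from midnight
Add: 82 minutes
Total: 1258 minutes
Hours: 1258 ÷ 60 = 20 remainder 58


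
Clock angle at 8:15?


157.5°

Hour hand = 8×30 + 15×0.5 = 247.5°
Minute hand = 15×6 = 90°
Difference = |247.5 - 90| = 157.5°


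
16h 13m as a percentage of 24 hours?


0.6757 (67.57%)

Total minutes: 16×60 + 13 = 973
Day = 24×60 = 1440 minutes
Fraction = 973/1440 ≈ 0.6757
As a percentage: 973/1440 × 100 ≈ 67.57%


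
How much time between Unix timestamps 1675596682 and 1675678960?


Difference = 1675678960 - 1675596682 = 82278 seconds
In hours: 82278 / 3600 ≈ 22.9
In days: 82278 / 86400 ≈ 0.95

82278 seconds (22.9 hours / 0.95 days)


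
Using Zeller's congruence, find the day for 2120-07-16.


Zeller's congruence:
q=16, m=7, k=20, j=21
h = (16 + ⌊13×8/5⌋ + 20 + ⌊20/4⌋ + ⌊21/4⌋ - 2×21) mod 7
= (16 + 20 + 20 + 5 + 5 - 42) mod 7
= 24 mod 7 = 3
h=3 → Tuesday

Tuesday


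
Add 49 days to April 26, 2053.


Start: April 26, 2053
Add 49 days
April 26 → May 1: 30 - 26 + 1 = 5 days (49 - 5 = 44 left)
May 1 → June 1: 31 - 1 + 1 = 31 days (44 - 31 = 13 left)
June 1 + 13 = June 14, 2053

June 14, 2053


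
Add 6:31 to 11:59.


Start: 719 minutes from midnight
Add: 391 minutes
Total: 1110 minutes
Hours: 1110 ÷ 60 = 18 remainder 30

18:30


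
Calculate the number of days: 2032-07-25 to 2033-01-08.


From July 25, 2032 to January 8, 2033
Rest of July 2032: 31 - 25 = 6
Full months: August 31, September 30, October 31, November 30, December 31
Days into January 2033: 8
Total = 6 + 31 + 30 + 31 + 30 + 31 + 8 = 167 days

167 days


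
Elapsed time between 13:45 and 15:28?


End time in minutes: 15×60 + 28 = 928
Start time in minutes: 13×60 + 45 = 825
Difference = 928 - 825 = 103 minutes
= 1 hours 43 minutes

1h 43m


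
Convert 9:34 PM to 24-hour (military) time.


Input: 9:34 PM
PM: 9 + 12 = 21

21:34


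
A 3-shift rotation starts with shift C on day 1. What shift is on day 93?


Shifts: A, B, C
Start: C (index 2)
Day 93: (2 + 93 - 1) mod 3
= 94 mod 3
= 1
Index 1 → shift B

Shift B


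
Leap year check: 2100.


Rules: divisible by 4 AND (not by 100 OR by 400)
2100 ÷ 4 = 525 exactly → divisible by 4
2100 ÷ 100 = 21 exactly → divisible by 100
2100 ÷ 400 = 5 remainder 100 → not divisible by 400
Divisible by 100 but not by 400 → not a leap year

No


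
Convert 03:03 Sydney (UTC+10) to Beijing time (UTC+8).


Time difference = UTC+8 - UTC+10 = -2 hours
New hour = (3 -2) mod 24
= 1 mod 24 = 1
Minutes unchanged → 01:03

01:03


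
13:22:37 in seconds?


Hours: 13 × 3600 = 46800
Minutes: 22 × 60 = 1320
Seconds: 37
Total = 46800 + 1320 + 37 = 48157

48157 seconds


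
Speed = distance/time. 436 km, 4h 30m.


Distance: 436 km
Time: 4h 30m = 270 min = 270/60 = 9/2 hours
Speed = 436 ÷ (9/2) = 436 × 2 / 9 = 872/9 ≈ 96.9 km/h

96.9 km/h


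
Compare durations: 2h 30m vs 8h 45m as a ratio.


2:7 (0.29)

Duration 1: 150 minutes
Duration 2: 525 minutes
Ratio = 150:525
GCD = 75
Simplified = 2:7
As a decimal: 2/7 ≈ 0.29


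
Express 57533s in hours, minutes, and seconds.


15h 58m 53s

Hours: 57533 ÷ 3600 = 15 remainder 3533
Minutes: 3533 ÷ 60 = 58 remainder 53
Seconds: 53


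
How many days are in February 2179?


Month: February (month 2)
February: 28 or 29 (leap year)
2179 leap year? No

28 days


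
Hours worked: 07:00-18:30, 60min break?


Total time = (18×60+30) - (7×60+0)
= 1110 - 420 = 690 min
Minus break: 690 - 60 = 630 min
= 10h 30m

10h 30m (630 minutes)


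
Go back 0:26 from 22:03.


21:37

Start: 1323 minutes from midnight
Subtract: 26 minutes
Remaining: 1323 - 26 = 1297
Hours: 21, Minutes: 37


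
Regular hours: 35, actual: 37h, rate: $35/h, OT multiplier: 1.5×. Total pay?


$1330.00

Regular: 35h × $35 = $1225.00
Overtime: 37 - 35 = 2h
OT pay: 2h × $35 × 1.5 = $105.00
Total = $1225.00 + $105.00 = $1330.00


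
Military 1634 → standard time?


4:34 PM

Hour: 16
16 - 12 = 4 → PM


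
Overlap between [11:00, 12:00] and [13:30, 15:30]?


0 minutes

Meeting A: 660-720 (in minutes from midnight)
Meeting B: 810-930
Overlap start = max(660, 810) = 810
Overlap end = min(720, 930) = 720
Overlap = max(0, 720 - 810) = 0 min


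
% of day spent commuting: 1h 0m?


4.2%

Time: 60 minutes
Day: 1440 minutes
Percentage = (60/1440) × 100 ≈ 4.2%


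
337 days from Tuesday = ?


Wednesday

Start: Tuesday (index 1)
(1 + 337) mod 7
= 338 mod 7
= 2
Index 2 → Wednesday


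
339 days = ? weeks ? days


48 weeks 3 days

Weeks: 339 ÷ 7 = 48 remainder 3


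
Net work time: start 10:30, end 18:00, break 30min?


Total time = (18×60+0) - (10×60+30)
= 1080 - 630 = 450 min
Minus break: 450 - 30 = 420 min
= 7h 0m

7h 0m (420 minutes)


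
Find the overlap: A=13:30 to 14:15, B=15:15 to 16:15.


Meeting A: 810-855 (in minutes from midnight)
Meeting B: 915-975
Overlap start = max(810, 915) = 915
Overlap end = min(855, 975) = 855
Overlap = max(0, 855 - 915) = 0 min

0 minutes


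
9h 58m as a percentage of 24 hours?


Total minutes: 9×60 + 58 = 598
Day = 24×60 = 1440 minutes
Fraction = 598/1440 ≈ 0.4153
As a percentage: 598/1440 × 100 ≈ 41.53%

0.4153 (41.53%)


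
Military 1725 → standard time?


Hour: 17
17 - 12 = 5 → PM

5:25 PM


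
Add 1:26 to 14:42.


Start: 882 minutes from midnight
Add: 86 minutes
Total: 968 minutes
Hours: 968 ÷ 60 = 16 remainder 8

16:08


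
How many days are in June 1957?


Month: June (month 6)
June has 30 days

30 days


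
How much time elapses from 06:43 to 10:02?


End time in minutes: 10×60 + 2 = 602
Start time in minutes: 6×60 + 43 = 403
Difference = 602 - 403 = 199 minutes
= 3 hours 19 minutes

3h 19m


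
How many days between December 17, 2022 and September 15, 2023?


272 days

From December 17, 2022 to September 15, 2023
Rest of December 2022: 31 - 17 = 14
Full months: January 31, February 2023 28, March 31, April 30, May 31, June 30, July 31, August 31
Days into September 2023: 15
Total = 14 + 31 + 28 + 31 + 30 + 31 + 30 + 31 + 31 + 15 = 272 days


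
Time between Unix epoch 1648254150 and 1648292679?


38529 seconds (10.7 hours / 0.45 days)

Difference = 1648292679 - 1648254150 = 38529 seconds
In hours: 38529 / 3600 ≈ 10.7
In days: 38529 / 86400 ≈ 0.45


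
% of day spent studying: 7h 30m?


31.3%

Time: 450 minutes
Day: 1440 minutes
Percentage = (450/1440) × 100 ≈ 31.3%


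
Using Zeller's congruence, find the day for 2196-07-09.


Saturday

Zeller's congruence:
q=9, m=7, k=96, j=21
h = (9 + ⌊13×8/5⌋ + 96 + ⌊96/4⌋ + ⌊21/4⌋ - 2×21) mod 7
= (9 + 20 + 96 + 24 + 5 - 42) mod 7
= 112 mod 7 = 0
h=0 → Saturday


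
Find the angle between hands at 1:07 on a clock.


Hour hand = 1×30 + 7×0.5 = 33.5°
Minute hand = 7×6 = 42°
Difference = |33.5 - 42| = 8.5°

8.5°


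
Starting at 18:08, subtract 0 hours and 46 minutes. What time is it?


17:22

Start: 1088 minutes from midnight
Subtract: 46 minutes
Remaining: 1088 - 46 = 1042
Hours: 17, Minutes: 22


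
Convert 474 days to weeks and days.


Weeks: 474 ÷ 7 = 67 remainder 5

67 weeks 5 days


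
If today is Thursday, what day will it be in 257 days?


Start: Thursday (index 3)
(3 + 257) mod 7
= 260 mod 7
= 1
Index 1 → Tuesday

Tuesday


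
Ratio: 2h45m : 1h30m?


11:6 (1.83)

Duration 1: 165 minutes
Duration 2: 90 minutes
Ratio = 165:90
GCD = 15
Simplified = 11:6
As a decimal: 11/6 ≈ 1.83


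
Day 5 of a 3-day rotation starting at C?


Shifts: A, B, C
Start: C (index 2)
Day 5: (2 + 5 - 1) mod 3
= 6 mod 3
= 0
Index 0 → shift A

Shift A


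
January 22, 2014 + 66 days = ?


March 29, 2014

Start: January 22, 2014
Add 66 days
January 22 → February 1: 31 - 22 + 1 = 10 days (66 - 10 = 56 left)
February 1 → March 1: 28 - 1 + 1 = 28 days (56 - 28 = 28 left)
March 1 + 28 = March 29, 2014


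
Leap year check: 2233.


Rules: divisible by 4 AND (not by 100 OR by 400)
2233 ÷ 4 = 558 remainder 1 → not divisible by 4
Not divisible by 4 → not a leap year

No


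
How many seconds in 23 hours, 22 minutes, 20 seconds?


84140 seconds

Hours: 23 × 3600 = 82800
Minutes: 22 × 60 = 1320
Seconds: 20
Total = 82800 + 1320 + 20 = 84140


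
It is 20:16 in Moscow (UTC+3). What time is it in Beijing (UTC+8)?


01:16 (next day)

Time difference = UTC+8 - UTC+3 = +5 hours
New hour = (20 + 5) mod 24
= 25 mod 24 = 1
Minutes unchanged → 01:16; 25 ≥ 24 → next day


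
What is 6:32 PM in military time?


Input: 6:32 PM
PM: 6 + 12 = 18

18:32


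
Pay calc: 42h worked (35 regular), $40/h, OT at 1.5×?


$1820.00

Regular: 35h × $40 = $1400.00
Overtime: 42 - 35 = 7h
OT pay: 7h × $40 × 1.5 = $420.00
Total = $1400.00 + $420.00 = $1820.00


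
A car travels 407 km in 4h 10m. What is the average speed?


97.7 km/h

Distance: 407 km
Time: 4h 10m = 250 min = 250/60 = 25/6 hours
Speed = 407 ÷ (25/6) = 407 × 6 / 25 = 2442/25 ≈ 97.7 km/h


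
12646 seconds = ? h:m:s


Hours: 12646 ÷ 3600 = 3 remainder 1846
Minutes: 1846 ÷ 60 = 30 remainder 46
Seconds: 46

3h 30m 46s


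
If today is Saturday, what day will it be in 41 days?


Friday

Start: Saturday (index 5)
(5 + 41) mod 7
= 46 mod 7
= 4
Index 4 → Friday


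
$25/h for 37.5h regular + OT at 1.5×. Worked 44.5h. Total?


$1200.00

Regular: 37.5h × $25 = $937.50
Overtime: 44.5 - 37.5 = 7.0h
OT pay: 7.0h × $25 × 1.5 = $262.50
Total = $937.50 + $262.50 = $1200.00


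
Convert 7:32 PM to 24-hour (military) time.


Input: 7:32 PM
PM: 7 + 12 = 19

19:32


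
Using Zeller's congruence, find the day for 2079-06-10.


Saturday

Zeller's congruence:
q=10, m=6, k=79, j=20
h = (10 + ⌊13×7/5⌋ + 79 + ⌊79/4⌋ + ⌊20/4⌋ - 2×20) mod 7
= (10 + 18 + 79 + 19 + 5 - 40) mod 7
= 91 mod 7 = 0
h=0 → Saturday


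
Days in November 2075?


Month: November (month 11)
November has 30 days

30 days


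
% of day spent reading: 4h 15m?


17.7%

Time: 255 minutes
Day: 1440 minutes
Percentage = (255/1440) × 100 ≈ 17.7%


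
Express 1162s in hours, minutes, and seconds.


0h 19m 22s

Hours: 1162 ÷ 3600 = 0 remainder 1162
Minutes: 1162 ÷ 60 = 19 remainder 22
Seconds: 22


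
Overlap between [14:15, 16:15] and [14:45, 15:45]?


60 minutes

Meeting A: 855-975 (in minutes from midnight)
Meeting B: 885-945
Overlap start = max(855, 885) = 885
Overlap end = min(975, 945) = 945
Overlap = max(0, 945 - 885) = 60 min


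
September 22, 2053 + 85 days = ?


December 16, 2053

Start: September 22, 2053
Add 85 days
September 22 → October 1: 30 - 22 + 1 = 9 days (85 - 9 = 76 left)
October 1 → November 1: 31 - 1 + 1 = 31 days (76 - 31 = 45 left)
November 1 → December 1: 30 - 1 + 1 = 30 days (45 - 30 = 15 left)
December 1 + 15 = December 16, 2053


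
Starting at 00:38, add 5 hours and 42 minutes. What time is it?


06:20

Start: 38 minutes from midnight
Add: 342 minutes
Total: 380 minutes
Hours: 380 ÷ 60 = 6 remainder 20


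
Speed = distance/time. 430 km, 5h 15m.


Distance: 430 km
Time: 5h 15m = 315 min = 315/60 = 21/4 hours
Speed = 430 ÷ (21/4) = 430 × 4 / 21 = 1720/21 ≈ 81.9 km/h

81.9 km/h


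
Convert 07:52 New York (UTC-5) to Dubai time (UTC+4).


16:52

Time difference = UTC+4 - UTC-5 = +9 hours
New hour = (7 + 9) mod 24
= 16 mod 24 = 16
Minutes unchanged → 16:52


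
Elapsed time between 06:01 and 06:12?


End time in minutes: 6×60 + 12 = 372
Start time in minutes: 6×60 + 1 = 361
Difference = 372 - 361 = 11 minutes
= 0 hours 11 minutes

0h 11m


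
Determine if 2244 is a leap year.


Rules: divisible by 4 AND (not by 100 OR by 400)
2244 ÷ 4 = 561 exactly → divisible by 4
2244 ÷ 100 = 22 remainder 44 → not divisible by 100
Divisible by 4 but not by 100 → leap year

Yes


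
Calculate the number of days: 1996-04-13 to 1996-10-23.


From April 13, 1996 to October 23, 1996
Rest of April 1996: 30 - 13 = 17
Full months: May 31, June 30, July 31, August 31, September 30
Days into October 1996: 23
Total = 17 + 31 + 30 + 31 + 31 + 30 + 23 = 193 days

193 days


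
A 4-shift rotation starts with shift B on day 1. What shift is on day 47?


Shifts: A, B, C, D
Start: B (index 1)
Day 47: (1 + 47 - 1) mod 4
= 47 mod 4
= 3
Index 3 → shift D

Shift D


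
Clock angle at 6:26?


Hour hand = 6×30 + 26×0.5 = 193.0°
Minute hand = 26×6 = 156°
Difference = |193.0 - 156| = 37.0°

37.0°


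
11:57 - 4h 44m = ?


07:13

Start: 717 minutes from midnight
Subtract: 284 minutes
Remaining: 717 - 284 = 433
Hours: 7, Minutes: 13


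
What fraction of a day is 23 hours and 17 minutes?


0.9701 (97.01%)

Total minutes: 23×60 + 17 = 1397
Day = 24×60 = 1440 minutes
Fraction = 1397/1440 ≈ 0.9701
As a percentage: 1397/1440 × 100 ≈ 97.01%


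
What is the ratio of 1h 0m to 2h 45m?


4:11 (0.36)

Duration 1: 60 minutes
Duration 2: 165 minutes
Ratio = 60:165
GCD = 15
Simplified = 4:11
As a decimal: 4/11 ≈ 0.36


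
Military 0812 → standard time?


Hour: 8
8 < 12 → AM

8:12 AM


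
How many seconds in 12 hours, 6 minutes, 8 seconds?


43568 seconds

Hours: 12 × 3600 = 43200
Minutes: 6 × 60 = 360
Seconds: 8
Total = 43200 + 360 + 8 = 43568


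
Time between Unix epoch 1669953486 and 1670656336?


702850 seconds (195.2 hours / 8.13 days)

Difference = 1670656336 - 1669953486 = 702850 seconds
In hours: 702850 / 3600 ≈ 195.2
In days: 702850 / 86400 ≈ 8.13


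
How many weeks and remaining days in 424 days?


Weeks: 424 ÷ 7 = 60 remainder 4

60 weeks 4 days


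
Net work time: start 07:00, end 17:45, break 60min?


9h 45m (585 minutes)

Total time = (17×60+45) - (7×60+0)
= 1065 - 420 = 645 min
Minus break: 645 - 60 = 585 min
= 9h 45m


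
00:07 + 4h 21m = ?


04:28

Start: 7 minutes from midnight
Add: 261 minutes
Total: 268 minutes
Hours: 268 ÷ 60 = 4 remainder 28


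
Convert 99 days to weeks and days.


Weeks: 99 ÷ 7 = 14 remainder 1

14 weeks 1 days


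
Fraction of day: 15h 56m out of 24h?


Total minutes: 15×60 + 56 = 956
Day = 24×60 = 1440 minutes
Fraction = 956/1440 ≈ 0.6639
As a percentage: 956/1440 × 100 ≈ 66.39%

0.6639 (66.39%)


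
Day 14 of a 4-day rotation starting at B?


Shift C

Shifts: A, B, C, D
Start: B (index 1)
Day 14: (1 + 14 - 1) mod 4
= 14 mod 4
= 2
Index 2 → shift C


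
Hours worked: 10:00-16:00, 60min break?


5h 0m (300 minutes)

Total time = (16×60+0) - (10×60+0)
= 960 - 600 = 360 min
Minus break: 360 - 60 = 300 min
= 5h 0m


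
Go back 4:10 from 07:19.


Start: 439 minutes from midnight
Subtract: 250 minutes
Remaining: 439 - 250 = 189
Hours: 3, Minutes: 9

03:09


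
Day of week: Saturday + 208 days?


Thursday

Start: Saturday (index 5)
(5 + 208) mod 7
= 213 mod 7
= 3
Index 3 → Thursday


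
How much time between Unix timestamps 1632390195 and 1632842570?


Difference = 1632842570 - 1632390195 = 452375 seconds
In hours: 452375 / 3600 ≈ 125.7
In days: 452375 / 86400 ≈ 5.24

452375 seconds (125.7 hours / 5.24 days)


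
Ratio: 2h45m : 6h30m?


11:26 (0.42)

Duration 1: 165 minutes
Duration 2: 390 minutes
Ratio = 165:390
GCD = 15
Simplified = 11:26
As a decimal: 11/26 ≈ 0.42


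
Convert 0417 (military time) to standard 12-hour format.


4:17 AM

Hour: 4
4 < 12 → AM


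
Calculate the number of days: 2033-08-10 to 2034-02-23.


197 days

From August 10, 2033 to February 23, 2034
Rest of August 2033: 31 - 10 = 21
Full months: September 30, October 31, November 30, December 31, January 31
Days into February 2034: 23
Total = 21 + 30 + 31 + 30 + 31 + 31 + 23 = 197 days


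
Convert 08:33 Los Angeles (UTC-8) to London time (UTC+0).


Time difference = UTC+0 - UTC-8 = +8 hours
New hour = (8 + 8) mod 24
= 16 mod 24 = 16
Minutes unchanged → 16:33

16:33


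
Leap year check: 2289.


Rules: divisible by 4 AND (not by 100 OR by 400)
2289 ÷ 4 = 572 remainder 1 → not divisible by 4
Not divisible by 4 → not a leap year

No


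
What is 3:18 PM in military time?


Input: 3:18 PM
PM: 3 + 12 = 15

15:18


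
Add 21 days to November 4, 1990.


November 25, 1990

Start: November 4, 1990
Add 21 days
November 4 + 21 = November 25, 1990


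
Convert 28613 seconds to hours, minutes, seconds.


7h 56m 53s

Hours: 28613 ÷ 3600 = 7 remainder 3413
Minutes: 3413 ÷ 60 = 56 remainder 53
Seconds: 53


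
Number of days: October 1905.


31 days

Month: October (month 10)
October has 31 days


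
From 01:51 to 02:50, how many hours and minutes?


End time in minutes: 2×60 + 50 = 170
Start time in minutes: 1×60 + 51 = 111
Difference = 170 - 111 = 59 minutes
= 0 hours 59 minutes

0h 59m


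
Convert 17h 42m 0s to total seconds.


63720 seconds

Hours: 17 × 3600 = 61200
Minutes: 42 × 60 = 2520
Seconds: 0
Total = 61200 + 2520 + 0 = 63720


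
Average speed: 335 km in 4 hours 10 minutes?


Distance: 335 km
Time: 4h 10m = 250 min = 250/60 = 25/6 hours
Speed = 335 ÷ (25/6) = 335 × 6 / 25 = 2010/25 = 80.4 km/h

80.4 km/h


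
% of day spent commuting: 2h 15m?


9.4%

Time: 135 minutes
Day: 1440 minutes
Percentage = (135/1440) × 100 ≈ 9.4%


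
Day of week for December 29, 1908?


Tuesday

Zeller's congruence:
q=29, m=12, k=8, j=19
h = (29 + ⌊13×13/5⌋ + 8 + ⌊8/4⌋ + ⌊19/4⌋ - 2×19) mod 7
= (29 + 33 + 8 + 2 + 4 - 38) mod 7
= 38 mod 7 = 3
h=3 → Tuesday


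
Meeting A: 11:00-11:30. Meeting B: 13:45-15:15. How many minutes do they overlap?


Meeting A: 660-690 (in minutes from midnight)
Meeting B: 825-915
Overlap start = max(660, 825) = 825
Overlap end = min(690, 915) = 690
Overlap = max(0, 690 - 825) = 0 min

0 minutes


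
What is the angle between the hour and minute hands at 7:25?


72.5°

Hour hand = 7×30 + 25×0.5 = 222.5°
Minute hand = 25×6 = 150°
Difference = |222.5 - 150| = 72.5°


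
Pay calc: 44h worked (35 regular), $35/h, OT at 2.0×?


$1855.00

Regular: 35h × $35 = $1225.00
Overtime: 44 - 35 = 9h
OT pay: 9h × $35 × 2.0 = $630.00
Total = $1225.00 + $630.00 = $1855.00


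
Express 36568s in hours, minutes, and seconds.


Hours: 36568 ÷ 3600 = 10 remainder 568
Minutes: 568 ÷ 60 = 9 remainder 28
Seconds: 28

10h 9m 28s


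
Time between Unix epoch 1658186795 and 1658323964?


Difference = 1658323964 - 1658186795 = 137169 seconds
In hours: 137169 / 3600 ≈ 38.1
In days: 137169 / 86400 ≈ 1.59

137169 seconds (38.1 hours / 1.59 days)


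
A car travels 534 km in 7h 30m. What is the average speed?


Distance: 534 km
Time: 7h 30m = 450 min = 450/60 = 15/2 hours
Speed = 534 ÷ (15/2) = 534 × 2 / 15 = 1068/15 = 71.2 km/h

71.2 km/h


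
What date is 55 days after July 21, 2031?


Start: July 21, 2031
Add 55 days
July 21 → August 1: 31 - 21 + 1 = 11 days (55 - 11 = 44 left)
August 1 → September 1: 31 - 1 + 1 = 31 days (44 - 31 = 13 left)
September 1 + 13 = September 14, 2031

September 14, 2031


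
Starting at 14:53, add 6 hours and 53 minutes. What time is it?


Start: 893 minutes from midnight
Add: 413 minutes
Total: 1306 minutes
Hours: 1306 ÷ 60 = 21 remainder 46

21:46


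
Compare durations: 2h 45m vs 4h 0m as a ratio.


11:16 (0.69)

Duration 1: 165 minutes
Duration 2: 240 minutes
Ratio = 165:240
GCD = 15
Simplified = 11:16
As a decimal: 11/16 ≈ 0.69


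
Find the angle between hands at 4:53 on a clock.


Hour hand = 4×30 + 53×0.5 = 146.5°
Minute hand = 53×6 = 318°
Difference = |146.5 - 318| = 171.5°

171.5°


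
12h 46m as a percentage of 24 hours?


Total minutes: 12×60 + 46 = 766
Day = 24×60 = 1440 minutes
Fraction = 766/1440 ≈ 0.5319
As a percentage: 766/1440 × 100 ≈ 53.19%

0.5319 (53.19%)


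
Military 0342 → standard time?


3:42 AM

Hour: 3
3 < 12 → AM


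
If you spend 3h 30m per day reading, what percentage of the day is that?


Time: 210 minutes
Day: 1440 minutes
Percentage = (210/1440) × 100 ≈ 14.6%

14.6%


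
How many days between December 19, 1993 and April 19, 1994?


From December 19, 1993 to April 19, 1994
Rest of December 1993: 31 - 19 = 12
Full months: January 31, February 1994 28, March 31
Days into April 1994: 19
Total = 12 + 31 + 28 + 31 + 19 = 121 days

121 days


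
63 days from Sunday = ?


Sunday

Start: Sunday (index 6)
(6 + 63) mod 7
= 69 mod 7
= 6
Index 6 → Sunday


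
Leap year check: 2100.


Rules: divisible by 4 AND (not by 100 OR by 400)
2100 ÷ 4 = 525 exactly → divisible by 4
2100 ÷ 100 = 21 exactly → divisible by 100
2100 ÷ 400 = 5 remainder 100 → not divisible by 400
Divisible by 100 but not by 400 → not a leap year

No


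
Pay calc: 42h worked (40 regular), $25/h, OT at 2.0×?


$1100.00

Regular: 40h × $25 = $1000.00
Overtime: 42 - 40 = 2h
OT pay: 2h × $25 × 2.0 = $100.00
Total = $1000.00 + $100.00 = $1100.00


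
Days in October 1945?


31 days

Month: October (month 10)
October has 31 days


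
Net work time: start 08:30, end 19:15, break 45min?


Total time = (19×60+15) - (8×60+30)
= 1155 - 510 = 645 min
Minus break: 645 - 45 = 600 min
= 10h 0m

10h 0m (600 minutes)


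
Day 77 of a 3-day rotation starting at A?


Shift B

Shifts: A, B, C
Start: A (index 0)
Day 77: (0 + 77 - 1) mod 3
= 76 mod 3
= 1
Index 1 → shift B


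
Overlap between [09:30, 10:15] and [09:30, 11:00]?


Meeting A: 570-615 (in minutes from midnight)
Meeting B: 570-660
Overlap start = max(570, 570) = 570
Overlap end = min(615, 660) = 615
Overlap = max(0, 615 - 570) = 45 min

45 minutes


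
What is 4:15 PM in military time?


Input: 4:15 PM
PM: 4 + 12 = 16

16:15


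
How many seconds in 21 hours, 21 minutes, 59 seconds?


Hours: 21 × 3600 = 75600
Minutes: 21 × 60 = 1260
Seconds: 59
Total = 75600 + 1260 + 59 = 76919

76919 seconds


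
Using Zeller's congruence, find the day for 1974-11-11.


Zeller's congruence:
q=11, m=11, k=74, j=19
h = (11 + ⌊13×12/5⌋ + 74 + ⌊74/4⌋ + ⌊19/4⌋ - 2×19) mod 7
= (11 + 31 + 74 + 18 + 4 - 38) mod 7
= 100 mod 7 = 2
h=2 → Monday

Monday


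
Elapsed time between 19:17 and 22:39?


3h 22m

End time in minutes: 22×60 + 39 = 1359
Start time in minutes: 19×60 + 17 = 1157
Difference = 1359 - 1157 = 202 minutes
= 3 hours 22 minutes


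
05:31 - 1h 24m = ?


04:07

Start: 331 minutes from midnight
Subtract: 84 minutes
Remaining: 331 - 84 = 247
Hours: 4, Minutes: 7


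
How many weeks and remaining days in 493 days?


70 weeks 3 days

Weeks: 493 ÷ 7 = 70 remainder 3


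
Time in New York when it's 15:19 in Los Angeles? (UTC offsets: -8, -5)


18:19

Time difference = UTC-5 - UTC-8 = +3 hours
New hour = (15 + 3) mod 24
= 18 mod 24 = 18
Minutes unchanged → 18:19


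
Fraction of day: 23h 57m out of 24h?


Total minutes: 23×60 + 57 = 1437
Day = 24×60 = 1440 minutes
Fraction = 1437/1440 ≈ 0.9979
As a percentage: 1437/1440 × 100 ≈ 99.79%

0.9979 (99.79%)


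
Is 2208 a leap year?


Yes

Rules: divisible by 4 AND (not by 100 OR by 400)
2208 ÷ 4 = 552 exactly → divisible by 4
2208 ÷ 100 = 22 remainder 8 → not divisible by 100
Divisible by 4 but not by 100 → leap year


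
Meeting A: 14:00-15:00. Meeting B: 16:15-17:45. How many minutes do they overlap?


Meeting A: 840-900 (in minutes from midnight)
Meeting B: 975-1065
Overlap start = max(840, 975) = 975
Overlap end = min(900, 1065) = 900
Overlap = max(0, 900 - 975) = 0 min

0 minutes


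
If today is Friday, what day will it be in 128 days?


Start: Friday (index 4)
(4 + 128) mod 7
= 132 mod 7
= 6
Index 6 → Sunday

Sunday


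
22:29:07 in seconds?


Hours: 22 × 3600 = 79200
Minutes: 29 × 60 = 1740
Seconds: 7
Total = 79200 + 1740 + 7 = 80947

80947 seconds


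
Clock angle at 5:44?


92.0°

Hour hand = 5×30 + 44×0.5 = 172.0°
Minute hand = 44×6 = 264°
Difference = |172.0 - 264| = 92.0°


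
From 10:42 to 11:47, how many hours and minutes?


1h 5m

End time in minutes: 11×60 + 47 = 707
Start time in minutes: 10×60 + 42 = 642
Difference = 707 - 642 = 65 minutes
= 1 hours 5 minutes


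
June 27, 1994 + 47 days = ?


Start: June 27, 1994
Add 47 days
June 27 → July 1: 30 - 27 + 1 = 4 days (47 - 4 = 43 left)
July 1 → August 1: 31 - 1 + 1 = 31 days (43 - 31 = 12 left)
August 1 + 12 = August 13, 1994

August 13, 1994


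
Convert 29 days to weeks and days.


4 weeks 1 days

Weeks: 29 ÷ 7 = 4 remainder 1


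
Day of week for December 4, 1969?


Zeller's congruence:
q=4, m=12, k=69, j=19
h = (4 + ⌊13×13/5⌋ + 69 + ⌊69/4⌋ + ⌊19/4⌋ - 2×19) mod 7
= (4 + 33 + 69 + 17 + 4 - 38) mod 7
= 89 mod 7 = 5
h=5 → Thursday

Thursday


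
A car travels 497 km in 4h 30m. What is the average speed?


Distance: 497 km
Time: 4h 30m = 270 min = 270/60 = 9/2 hours
Speed = 497 ÷ (9/2) = 497 × 2 / 9 = 994/9 ≈ 110.4 km/h

110.4 km/h


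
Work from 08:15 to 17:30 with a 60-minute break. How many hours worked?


Total time = (17×60+30) - (8×60+15)
= 1050 - 495 = 555 min
Minus break: 555 - 60 = 495 min
= 8h 15m

8h 15m (495 minutes)


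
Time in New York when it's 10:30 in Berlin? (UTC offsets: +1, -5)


04:30

Time difference = UTC-5 - UTC+1 = -6 hours
New hour = (10 -6) mod 24
= 4 mod 24 = 4
Minutes unchanged → 04:30


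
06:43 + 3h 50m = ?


10:33

Start: 403 minutes from midnight
Add: 230 minutes
Total: 633 minutes
Hours: 633 ÷ 60 = 10 remainder 33


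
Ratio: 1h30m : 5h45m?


Duration 1: 90 minutes
Duration 2: 345 minutes
Ratio = 90:345
GCD = 15
Simplified = 6:23
As a decimal: 6/23 ≈ 0.26

6:23 (0.26)


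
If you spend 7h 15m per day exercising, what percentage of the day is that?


30.2%

Time: 435 minutes
Day: 1440 minutes
Percentage = (435/1440) × 100 ≈ 30.2%


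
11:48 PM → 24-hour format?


23:48

Input: 11:48 PM
PM: 11 + 12 = 23


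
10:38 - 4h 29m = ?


06:09

Start: 638 minutes from midnight
Subtract: 269 minutes
Remaining: 638 - 269 = 369
Hours: 6, Minutes: 9


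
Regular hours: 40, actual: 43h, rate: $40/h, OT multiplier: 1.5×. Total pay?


Regular: 40h × $40 = $1600.00
Overtime: 43 - 40 = 3h
OT pay: 3h × $40 × 1.5 = $180.00
Total = $1600.00 + $180.00 = $1780.00

$1780.00


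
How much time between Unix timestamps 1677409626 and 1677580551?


170925 seconds (47.5 hours / 1.98 days)

Difference = 1677580551 - 1677409626 = 170925 seconds
In hours: 170925 / 3600 ≈ 47.5
In days: 170925 / 86400 ≈ 1.98


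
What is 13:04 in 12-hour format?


1:04 PM

Hour: 13
13 - 12 = 1 → PM


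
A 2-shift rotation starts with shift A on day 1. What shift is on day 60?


Shift B

Shifts: A, B
Start: A (index 0)
Day 60: (0 + 60 - 1) mod 2
= 59 mod 2
= 1
Index 1 → shift B


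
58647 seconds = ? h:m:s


Hours: 58647 ÷ 3600 = 16 remainder 1047
Minutes: 1047 ÷ 60 = 17 remainder 27
Seconds: 27

16h 17m 27s


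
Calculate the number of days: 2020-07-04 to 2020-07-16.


From July 4, 2020 to July 16, 2020
Same month: 16 - 4 = 12 days

12 days


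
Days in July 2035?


31 days

Month: July (month 7)
July has 31 days


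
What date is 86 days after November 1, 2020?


January 26, 2021

Start: November 1, 2020
Add 86 days
November 1 → December 1: 30 - 1 + 1 = 30 days (86 - 30 = 56 left)
December 1 → January 1: 31 - 1 + 1 = 31 days (56 - 31 = 25 left)
January 1 + 25 = January 26, 2021


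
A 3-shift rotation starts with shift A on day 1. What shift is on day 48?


Shifts: A, B, C
Start: A (index 0)
Day 48: (0 + 48 - 1) mod 3
= 47 mod 3
= 2
Index 2 → shift C

Shift C


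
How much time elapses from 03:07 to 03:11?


End time in minutes: 3×60 + 11 = 191
Start time in minutes: 3×60 + 7 = 187
Difference = 191 - 187 = 4 minutes
= 0 hours 4 minutes

0h 4m


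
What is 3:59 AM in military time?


03:59

Input: 3:59 AM
AM hour stays: 3


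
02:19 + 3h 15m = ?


05:34

Start: 139 minutes from midnight
Add: 195 minutes
Total: 334 minutes
Hours: 334 ÷ 60 = 5 remainder 34


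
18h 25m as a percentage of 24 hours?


Total minutes: 18×60 + 25 = 1105
Day = 24×60 = 1440 minutes
Fraction = 1105/1440 ≈ 0.7674
As a percentage: 1105/1440 × 100 ≈ 76.74%

0.7674 (76.74%)


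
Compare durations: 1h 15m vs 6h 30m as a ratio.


5:26 (0.19)

Duration 1: 75 minutes
Duration 2: 390 minutes
Ratio = 75:390
GCD = 15
Simplified = 5:26
As a decimal: 5/26 ≈ 0.19


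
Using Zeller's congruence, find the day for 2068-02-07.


Zeller's congruence:
q=7, m=14, k=67, j=20
h = (7 + ⌊13×15/5⌋ + 67 + ⌊67/4⌋ + ⌊20/4⌋ - 2×20) mod 7
= (7 + 39 + 67 + 16 + 5 - 40) mod 7
= 94 mod 7 = 3
h=3 → Tuesday

Tuesday


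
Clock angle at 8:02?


131.0°

Hour hand = 8×30 + 2×0.5 = 241.0°
Minute hand = 2×6 = 12°
Difference = |241.0 - 12| = 229.0°
Since > 180°: 360 - 229.0 = 131.0°


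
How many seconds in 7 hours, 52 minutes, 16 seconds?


Hours: 7 × 3600 = 25200
Minutes: 52 × 60 = 3120
Seconds: 16
Total = 25200 + 3120 + 16 = 28336

28336 seconds


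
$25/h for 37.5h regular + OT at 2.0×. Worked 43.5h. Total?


$1237.50

Regular: 37.5h × $25 = $937.50
Overtime: 43.5 - 37.5 = 6.0h
OT pay: 6.0h × $25 × 2.0 = $300.00
Total = $937.50 + $300.00 = $1237.50


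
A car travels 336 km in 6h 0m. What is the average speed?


Distance: 336 km
Time: 6 hours
Speed = 336 / 6 = 56.0 km/h

56.0 km/h


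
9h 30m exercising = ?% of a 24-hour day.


39.6%

Time: 570 minutes
Day: 1440 minutes
Percentage = (570/1440) × 100 ≈ 39.6%


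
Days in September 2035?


Month: September (month 9)
September has 30 days

30 days


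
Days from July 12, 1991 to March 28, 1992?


260 days

From July 12, 1991 to March 28, 1992
Rest of July 1991: 31 - 12 = 19
Full months: August 31, September 30, October 31, November 30, December 31, January 31, February 1992 29
Days into March 1992: 28
Total = 19 + 31 + 30 + 31 + 30 + 31 + 31 + 29 + 28 = 260 days


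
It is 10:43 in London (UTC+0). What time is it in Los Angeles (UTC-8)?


02:43

Time difference = UTC-8 - UTC+0 = -8 hours
New hour = (10 -8) mod 24
= 2 mod 24 = 2
Minutes unchanged → 02:43


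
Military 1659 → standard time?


Hour: 16
16 - 12 = 4 → PM

4:59 PM


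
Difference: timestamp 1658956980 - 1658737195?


Difference = 1658956980 - 1658737195 = 219785 seconds
In hours: 219785 / 3600 ≈ 61.1
In days: 219785 / 86400 ≈ 2.54

219785 seconds (61.1 hours / 2.54 days)


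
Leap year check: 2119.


Rules: divisible by 4 AND (not by 100 OR by 400)
2119 ÷ 4 = 529 remainder 3 → not divisible by 4
Not divisible by 4 → not a leap year

No


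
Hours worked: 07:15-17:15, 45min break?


Total time = (17×60+15) - (7×60+15)
= 1035 - 435 = 600 min
Minus break: 600 - 45 = 555 min
= 9h 15m

9h 15m (555 minutes)


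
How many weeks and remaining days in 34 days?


4 weeks 6 days

Weeks: 34 ÷ 7 = 4 remainder 6


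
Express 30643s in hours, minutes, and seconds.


8h 30m 43s

Hours: 30643 ÷ 3600 = 8 remainder 1843
Minutes: 1843 ÷ 60 = 30 remainder 43
Seconds: 43


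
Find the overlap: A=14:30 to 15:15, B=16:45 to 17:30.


0 minutes

Meeting A: 870-915 (in minutes from midnight)
Meeting B: 1005-1050
Overlap start = max(870, 1005) = 1005
Overlap end = min(915, 1050) = 915
Overlap = max(0, 915 - 1005) = 0 min


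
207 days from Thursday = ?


Start: Thursday (index 3)
(3 + 207) mod 7
= 210 mod 7
= 0
Index 0 → Monday

Monday


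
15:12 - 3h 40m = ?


11:32

Start: 912 minutes from midnight
Subtract: 220 minutes
Remaining: 912 - 220 = 692
Hours: 11, Minutes: 32


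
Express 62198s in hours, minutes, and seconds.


Hours: 62198 ÷ 3600 = 17 remainder 998
Minutes: 998 ÷ 60 = 16 remainder 38
Seconds: 38

17h 16m 38s


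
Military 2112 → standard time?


9:12 PM

Hour: 21
21 - 12 = 9 → PM


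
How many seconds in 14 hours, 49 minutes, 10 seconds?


Hours: 14 × 3600 = 50400
Minutes: 49 × 60 = 2940
Seconds: 10
Total = 50400 + 2940 + 10 = 53350

53350 seconds


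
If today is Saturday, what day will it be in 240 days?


Start: Saturday (index 5)
(5 + 240) mod 7
= 245 mod 7
= 0
Index 0 → Monday

Monday


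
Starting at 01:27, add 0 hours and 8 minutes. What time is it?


01:35

Start: 87 minutes from midnight
Add: 8 minutes
Total: 95 minutes
Hours: 95 ÷ 60 = 1 remainder 35


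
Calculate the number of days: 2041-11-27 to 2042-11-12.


From November 27, 2041 to November 12, 2042
Rest of November 2041: 30 - 27 = 3
Full months: December 31, January 31, February 2042 28, March 31, April 30, May 31, June 30, July 31, August 31, September 30, October 31
Days into November 2042: 12
Total = 3 + 31 + 31 + 28 + 31 + 30 + 31 + 30 + 31 + 31 + 30 + 31 + 12 = 350 days

350 days


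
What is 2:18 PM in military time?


14:18

Input: 2:18 PM
PM: 2 + 12 = 14


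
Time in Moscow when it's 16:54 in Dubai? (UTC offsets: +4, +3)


15:54

Time difference = UTC+3 - UTC+4 = -1 hours
New hour = (16 -1) mod 24
= 15 mod 24 = 15
Minutes unchanged → 15:54


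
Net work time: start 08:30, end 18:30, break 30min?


9h 30m (570 minutes)

Total time = (18×60+30) - (8×60+30)
= 1110 - 510 = 600 min
Minus break: 600 - 30 = 570 min
= 9h 30m


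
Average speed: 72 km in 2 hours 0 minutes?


Distance: 72 km
Time: 2 hours
Speed = 72 / 2 = 36.0 km/h

36.0 km/h


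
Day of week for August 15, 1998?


Saturday

Zeller's congruence:
q=15, m=8, k=98, j=19
h = (15 + ⌊13×9/5⌋ + 98 + ⌊98/4⌋ + ⌊19/4⌋ - 2×19) mod 7
= (15 + 23 + 98 + 24 + 4 - 38) mod 7
= 126 mod 7 = 0
h=0 → Saturday


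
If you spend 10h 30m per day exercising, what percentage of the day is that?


43.8%

Time: 630 minutes
Day: 1440 minutes
Percentage = (630/1440) × 100 ≈ 43.8%


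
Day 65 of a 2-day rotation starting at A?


Shifts: A, B
Start: A (index 0)
Day 65: (0 + 65 - 1) mod 2
= 64 mod 2
= 0
Index 0 → shift A

Shift A


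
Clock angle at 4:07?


Hour hand = 4×30 + 7×0.5 = 123.5°
Minute hand = 7×6 = 42°
Difference = |123.5 - 42| = 81.5°

81.5°


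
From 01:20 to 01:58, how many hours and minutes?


End time in minutes: 1×60 + 58 = 118
Start time in minutes: 1×60 + 20 = 80
Difference = 118 - 80 = 38 minutes
= 0 hours 38 minutes

0h 38m


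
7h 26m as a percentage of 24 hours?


Total minutes: 7×60 + 26 = 446
Day = 24×60 = 1440 minutes
Fraction = 446/1440 ≈ 0.3097
As a percentage: 446/1440 × 100 ≈ 30.97%

0.3097 (30.97%)


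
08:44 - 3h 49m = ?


04:55

Start: 524 minutes from midnight
Subtract: 229 minutes
Remaining: 524 - 229 = 295
Hours: 4, Minutes: 55


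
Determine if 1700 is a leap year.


Rules: divisible by 4 AND (not by 100 OR by 400)
1700 ÷ 4 = 425 exactly → divisible by 4
1700 ÷ 100 = 17 exactly → divisible by 100
1700 ÷ 400 = 4 remainder 100 → not divisible by 400
Divisible by 100 but not by 400 → not a leap year

No


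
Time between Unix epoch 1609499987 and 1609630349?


Difference = 1609630349 - 1609499987 = 130362 seconds
In hours: 130362 / 3600 ≈ 36.2
In days: 130362 / 86400 ≈ 1.51

130362 seconds (36.2 hours / 1.51 days)


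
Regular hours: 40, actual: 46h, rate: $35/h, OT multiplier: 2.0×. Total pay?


Regular: 40h × $35 = $1400.00
Overtime: 46 - 40 = 6h
OT pay: 6h × $35 × 2.0 = $420.00
Total = $1400.00 + $420.00 = $1820.00

$1820.00


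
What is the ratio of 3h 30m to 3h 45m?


14:15 (0.93)

Duration 1: 210 minutes
Duration 2: 225 minutes
Ratio = 210:225
GCD = 15
Simplified = 14:15
As a decimal: 14/15 ≈ 0.93
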